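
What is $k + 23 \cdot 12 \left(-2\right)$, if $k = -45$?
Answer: $-597$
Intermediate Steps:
$k + 23 \cdot 12 \left(-2\right) = -45 + 23 \cdot 12 \left(-2\right) = -45 + 23 \left(-24\right) = -45 - 552 = -597$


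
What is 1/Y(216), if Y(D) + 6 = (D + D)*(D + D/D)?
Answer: 1/93738 ≈ 1.0668e-5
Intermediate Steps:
Y(D) = -6 + 2*D*(1 + D) (Y(D) = -6 + (D + D)*(D + D/D) = -6 + (2*D)*(D + 1) = -6 + (2*D)*(1 + D) = -6 + 2*D*(1 + D))
1/Y(216) = 1/(-6 + 2*216 + 2*216**2) = 1/(-6 + 432 + 2*46656) = 1/(-6 + 432 + 93312) = 1/93738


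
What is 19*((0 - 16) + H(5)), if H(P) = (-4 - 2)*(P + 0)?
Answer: -874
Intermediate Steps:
H(P) = -6*P
19*((0 - 16) + H(5)) = 19*((0 - 16) - 6*5) = 19*(-16 - 30) = 19*(-46) = -874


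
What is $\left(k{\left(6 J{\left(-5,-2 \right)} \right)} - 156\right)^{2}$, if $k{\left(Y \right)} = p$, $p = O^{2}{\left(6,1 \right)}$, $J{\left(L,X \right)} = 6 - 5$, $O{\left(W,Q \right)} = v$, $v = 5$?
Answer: $17161$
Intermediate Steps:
$O{\left(W,Q \right)} = 5$
$J{\left(L,X \right)} = 1$ ($J{\left(L,X \right)} = 6 - 5 = 1$)
$p = 25$ ($p = 5^{2} = 25$)
$k{\left(Y \right)} = 25$
$\left(k{\left(6 J{\left(-5,-2 \right)} \right)} - 156\right)^{2} = \left(25 - 156\right)^{2} = \left(-131\right)^{2} = 17161$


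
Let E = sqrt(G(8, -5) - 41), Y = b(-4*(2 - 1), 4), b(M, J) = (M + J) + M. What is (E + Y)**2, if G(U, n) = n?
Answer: (4 - I*sqrt(46))**2 ≈ -30.0 - 54.259*I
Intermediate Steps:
b(M, J) = J + 2*M (b(M, J) = (J + M) + M = J + 2*M)
Y = -4 (Y = 4 + 2*(-4*(2 - 1)) = 4 + 2*(-4*1) = 4 + 2*(-4) = 4 - 8 = -4)
E = I*sqrt(46) (E = sqrt(-5 - 41) = sqrt(-46) = I*sqrt(46) ≈ 6.7823*I)
(E + Y)**2 = (I*sqrt(46) - 4)**2 = (-4 + I*sqrt(46))**2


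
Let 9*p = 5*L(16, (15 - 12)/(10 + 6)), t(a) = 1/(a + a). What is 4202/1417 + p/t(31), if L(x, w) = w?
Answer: 320483/34008 ≈ 9.4238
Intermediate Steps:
t(a) = 1/(2*a)
p = 5/48 (p = (5*((15 - 12)/(10 + 6)))/9 = (5*(3/16))/9 = (⅑)*(15/16) = 5/48 ≈ 0.10417)
4202/1417 + p/t(31) = 4202/1417 + 5/(48*(((½)/31))) = 4202*(1/1417) + 5/(48*(((½)*(1/31)))) = 4202/1417 + 5/(48*(1/62)) = 4202/1417 + (5/48)*62 = 4202/1417 + 155/24 = 320483/34008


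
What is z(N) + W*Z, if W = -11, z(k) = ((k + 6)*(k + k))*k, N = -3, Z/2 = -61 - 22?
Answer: 1880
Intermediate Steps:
Z = -166 (Z = 2*(-61 - 22) = 2*(-83) = -166)
z(k) = 2*k**2*(6 + k) (z(k) = ((6 + k)*(2*k))*k = (2*k*(6 + k))*k = 2*k**2*(6 + k))
z(N) + W*Z = 2*(-3)**2*(6 - 3) - 11*(-166) = 2*9*3 + 1826 = 54 + 1826 = 1880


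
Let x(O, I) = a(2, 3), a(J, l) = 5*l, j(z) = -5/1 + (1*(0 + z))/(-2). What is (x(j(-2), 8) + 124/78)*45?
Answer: 9705/13 ≈ 746.54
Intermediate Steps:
j(z) = -5 - z/2 (j(z) = -5*1 + (1*z)*(-1/2) = -5 + z*(-1/2) = -5 - z/2)
x(O, I) = 15 (x(O, I) = 5*3 = 15)
(x(j(-2), 8) + 124/78)*45 = (15 + 124/78)*45 = (15 + 124*(1/78))*45 = (15 + 62/39)*45 = (647/39)*45 = 9705/13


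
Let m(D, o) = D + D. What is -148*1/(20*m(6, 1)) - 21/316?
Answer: -1619/2370 ≈ -0.68312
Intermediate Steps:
m(D, o) = 2*D
-148*1/(20*m(6, 1)) - 21/316 = -148/((4*(2*6))*5) - 21/316 = -148/((4*12)*5) - 21*1/316 = -148/(48*5) - 21/316 = -148/240 - 21/316 = -148*1/240 - 21/316 = -37/60 - 21/316 = -1619/2370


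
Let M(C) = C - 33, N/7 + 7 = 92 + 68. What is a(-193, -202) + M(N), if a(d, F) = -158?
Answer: 880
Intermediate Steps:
N = 1071 (N = -49 + 7*(92 + 68) = -49 + 7*160 = -49 + 1120 = 1071)
M(C) = -33 + C
a(-193, -202) + M(N) = -158 + (-33 + 1071) = -158 + 1038 = 880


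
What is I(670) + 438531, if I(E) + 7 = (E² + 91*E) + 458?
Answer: 948852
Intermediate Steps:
I(E) = 451 + E² + 91*E (I(E) = -7 + ((E² + 91*E) + 458) = -7 + (458 + E² + 91*E) = 451 + E² + 91*E)
I(670) + 438531 = (451 + 670² + 91*670) + 438531 = (451 + 448900 + 60970) + 438531 = 510321 + 438531 = 948852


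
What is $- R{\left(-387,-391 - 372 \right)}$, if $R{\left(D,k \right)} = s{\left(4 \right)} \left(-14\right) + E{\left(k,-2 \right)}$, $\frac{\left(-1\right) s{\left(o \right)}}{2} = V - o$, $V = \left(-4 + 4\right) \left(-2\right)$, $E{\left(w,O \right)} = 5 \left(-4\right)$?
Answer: $132$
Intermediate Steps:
$E{\left(w,O \right)} = -20$
$V = 0$ ($V = 0 \left(-2\right) = 0$)
$s{\left(o \right)} = 2 o$ ($s{\left(o \right)} = - 2 \left(0 - o\right) = - 2 \left(- o\right) = 2 o$)
$R{\left(D,k \right)} = -132$ ($R{\left(D,k \right)} = 2 \cdot 4 \left(-14\right) - 20 = 8 \left(-14\right) - 20 = -112 - 20 = -132$)
$- R{\left(-387,-391 - 372 \right)} = \left(-1\right) \left(-132\right) = 132$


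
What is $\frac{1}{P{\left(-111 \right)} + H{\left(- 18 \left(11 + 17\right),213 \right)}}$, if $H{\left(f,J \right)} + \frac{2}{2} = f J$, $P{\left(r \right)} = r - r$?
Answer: $- \frac{1}{107353} \approx -9.3151 \cdot 10^{-6}$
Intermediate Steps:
$P{\left(r \right)} = 0$
$H{\left(f,J \right)} = -1 + J f$ ($H{\left(f,J \right)} = -1 + f J = -1 + J f$)
$\frac{1}{P{\left(-111 \right)} + H{\left(- 18 \left(11 + 17\right),213 \right)}} = \frac{1}{0 + \left(-1 + 213 \left(- 18 \left(11 + 17\right)\right)\right)} = \frac{1}{0 + \left(-1 + 213 \left(\left(-18\right) 28\right)\right)} = \frac{1}{0 + \left(-1 + 213 \left(-504\right)\right)} = \frac{1}{0 - 107353} = \frac{1}{-107353} = - \frac{1}{107353}$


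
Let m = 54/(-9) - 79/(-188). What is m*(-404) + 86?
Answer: 109991/47 ≈ 2340.2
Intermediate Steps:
m = -1049/188 (m = 54*(-⅑) - 79*(-1/188) = -6 + 79/188 = -1049/188 ≈ -5.5798)
m*(-404) + 86 = -1049/188*(-404) + 86 = 105949/47 + 86 = 109991/47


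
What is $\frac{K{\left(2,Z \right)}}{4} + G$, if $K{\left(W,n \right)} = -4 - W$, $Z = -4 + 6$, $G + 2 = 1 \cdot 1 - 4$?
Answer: $- \frac{13}{2} \approx -6.5$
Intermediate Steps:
$G = -5$ ($G = -2 + \left(1 \cdot 1 - 4\right) = -2 + \left(1 - 4\right) = -2 - 3 = -5$)
$Z = 2$
$\frac{K{\left(2,Z \right)}}{4} + G = \frac{-4 - 2}{4} - 5 = \left(-4 - 2\right) \frac{1}{4} - 5 = \left(-6\right) \frac{1}{4} - 5 = - \frac{3}{2} - 5 = - \frac{13}{2}$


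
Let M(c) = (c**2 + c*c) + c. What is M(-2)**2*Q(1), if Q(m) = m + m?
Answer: 72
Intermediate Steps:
M(c) = c + 2*c**2 (M(c) = (c**2 + c**2) + c = 2*c**2 + c = c + 2*c**2)
Q(m) = 2*m
M(-2)**2*Q(1) = (-2*(1 + 2*(-2)))**2*(2*1) = (-2*(1 - 4))**2*2 = (-2*(-3))**2*2 = 6**2*2 = 36*2 = 72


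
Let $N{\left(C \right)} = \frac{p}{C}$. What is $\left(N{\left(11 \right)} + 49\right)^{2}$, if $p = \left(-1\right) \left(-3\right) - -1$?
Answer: $\frac{294849}{121} \approx 2436.8$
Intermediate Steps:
$p = 4$ ($p = 3 + 1 = 4$)
$N{\left(C \right)} = \frac{4}{C}$
$\left(N{\left(11 \right)} + 49\right)^{2} = \left(\frac{4}{11} + 49\right)^{2} = \left(\frac{543}{11}\right)^{2} = \frac{294849}{121}$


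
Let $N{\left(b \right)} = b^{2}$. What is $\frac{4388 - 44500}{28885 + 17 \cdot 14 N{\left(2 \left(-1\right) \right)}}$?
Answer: $- \frac{40112}{29837} \approx -1.3444$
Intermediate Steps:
$\frac{4388 - 44500}{28885 + 17 \cdot 14 N{\left(2 \left(-1\right) \right)}} = \frac{4388 - 44500}{28885 + 17 \cdot 14 \left(2 \left(-1\right)\right)^{2}} = - \frac{40112}{28885 + 238 \left(-2\right)^{2}} = - \frac{40112}{28885 + 238 \cdot 4} = - \frac{40112}{28885 + 952} = - \frac{40112}{29837}$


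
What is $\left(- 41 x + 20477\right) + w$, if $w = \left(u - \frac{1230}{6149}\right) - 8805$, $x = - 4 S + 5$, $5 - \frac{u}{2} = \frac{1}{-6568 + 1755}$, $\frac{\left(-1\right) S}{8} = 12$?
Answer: $- \frac{126288357271}{29595137} \approx -4267.2$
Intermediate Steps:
$S = -96$ ($S = \left(-8\right) 12 = -96$)
$u = \frac{48132}{4813}$ ($u = 10 - \frac{2}{-6568 + 1755} = 10 - \frac{2}{-4813} = 10 - - \frac{2}{4813} = 10 + \frac{2}{4813} = \frac{48132}{4813} \approx 10.0$)
$x = 389$ ($x = \left(-4\right) \left(-96\right) + 5 = 384 + 5 = 389$)
$w = - \frac{260295137607}{29595137}$ ($w = \left(\frac{48132}{4813} - \frac{1230}{6149}\right) - 8805 = \frac{290043678}{29595137} - 8805 = - \frac{260295137607}{29595137} \approx -8795.2$)
$\left(- 41 x + 20477\right) + w = \left(\left(-41\right) 389 + 20477\right) - \frac{260295137607}{29595137} = \left(-15949 + 20477\right) - \frac{260295137607}{29595137} = 4528 - \frac{260295137607}{29595137} = - \frac{126288357271}{29595137}$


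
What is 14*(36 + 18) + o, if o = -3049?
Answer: -2293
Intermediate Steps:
14*(36 + 18) + o = 14*(36 + 18) - 3049 = 14*54 - 3049 = 756 - 3049 = -2293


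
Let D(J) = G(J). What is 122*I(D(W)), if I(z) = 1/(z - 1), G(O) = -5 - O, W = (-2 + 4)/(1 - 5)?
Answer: -244/11 ≈ -22.182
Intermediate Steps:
W = -½ (W = 2/(-4) = 2*(-¼) = -½ ≈ -0.50000)
D(J) = -5 - J
I(z) = 1/(-1 + z)
122*I(D(W)) = 122/(-1 + (-5 - 1*(-½))) = 122/(-1 + (-5 + ½)) = 122/(-1 - 9/2) = 122/(-11/2) = 122*(-2/11) = -244/11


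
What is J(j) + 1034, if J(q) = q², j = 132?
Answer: 18458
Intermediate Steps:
J(j) + 1034 = 132² + 1034 = 17424 + 1034 = 18458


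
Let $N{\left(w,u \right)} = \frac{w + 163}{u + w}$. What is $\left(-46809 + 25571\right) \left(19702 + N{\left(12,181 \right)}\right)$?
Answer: $- \frac{80760914318}{193} \approx -4.1845 \cdot 10^{8}$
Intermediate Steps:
$N{\left(w,u \right)} = \frac{163 + w}{u + w}$
$\left(-46809 + 25571\right) \left(19702 + N{\left(12,181 \right)}\right) = \left(-46809 + 25571\right) \left(19702 + \frac{163 + 12}{181 + 12}\right) = - 21238 \left(19702 + \frac{1}{193} \cdot 175\right) = - 21238 \left(19702 + \frac{175}{193}\right) = \left(-21238\right) \frac{3802661}{193} = - \frac{80760914318}{193}$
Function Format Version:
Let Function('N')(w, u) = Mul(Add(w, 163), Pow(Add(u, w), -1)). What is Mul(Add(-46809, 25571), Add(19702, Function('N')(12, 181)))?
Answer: Rational(-80760914318, 193) ≈ -4.1845e+8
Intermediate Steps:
Function('N')(w, u) = Mul(Pow(Add(u, w), -1), Add(163, w)) (Function('N')(w, u) = Mul(Add(163, w), Pow(Add(u, w), -1)) = Mul(Pow(Add(u, w), -1), Add(163, w)))
Mul(Add(-46809, 25571), Add(19702, Function('N')(12, 181))) = Mul(Add(-46809, 25571), Add(19702, Mul(Pow(Add(181, 12), -1), Add(163, 12)))) = Mul(-21238, Add(19702, Mul(Pow(193, -1), 175))) = Mul(-21238, Add(19702, Mul(Rational(1, 193), 175))) = Mul(-21238, Add(19702, Rational(175, 193))) = Mul(-21238, Rational(3802661, 193)) = Rational(-80760914318, 193)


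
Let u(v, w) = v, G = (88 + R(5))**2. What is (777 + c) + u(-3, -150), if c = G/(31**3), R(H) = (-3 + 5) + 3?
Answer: 24003/31 ≈ 774.29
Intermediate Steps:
R(H) = 5 (R(H) = 2 + 3 = 5)
G = 8649 (G = (88 + 5)**2 = 93**2 = 8649)
c = 9/31 (c = 8649/(31**3) = 8649/29791 = 8649*(1/29791) = 9/31 ≈ 0.29032)
(777 + c) + u(-3, -150) = (777 + 9/31) - 3 = 24096/31 - 3 = 24003/31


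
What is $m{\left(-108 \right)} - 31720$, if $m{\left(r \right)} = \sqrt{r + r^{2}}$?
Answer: $-31720 + 6 \sqrt{321} \approx -31613.0$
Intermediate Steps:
$m{\left(-108 \right)} - 31720 = \sqrt{- 108 \left(1 - 108\right)} - 31720 = \sqrt{\left(-108\right) \left(-107\right)} - 31720 = \sqrt{11556} - 31720 = 6 \sqrt{321} - 31720 = -31720 + 6 \sqrt{321}$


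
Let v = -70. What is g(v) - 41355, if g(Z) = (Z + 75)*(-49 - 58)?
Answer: -41890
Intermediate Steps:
g(Z) = -8025 - 107*Z (g(Z) = (75 + Z)*(-107) = -8025 - 107*Z)
g(v) - 41355 = (-8025 - 107*(-70)) - 41355 = (-8025 + 7490) - 41355 = -535 - 41355 = -41890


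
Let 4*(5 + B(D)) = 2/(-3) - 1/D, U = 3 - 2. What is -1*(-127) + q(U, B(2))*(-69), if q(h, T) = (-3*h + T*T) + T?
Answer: -236735/192 ≈ -1233.0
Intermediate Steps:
U = 1
B(D) = -31/6 - 1/(4*D) (B(D) = -5 + (2/(-3) - 1/D)/4 = -5 + (2*(-1/3) - 1/D)/4 = -5 + (-2/3 - 1/D)/4 = -5 + (-1/6 - 1/(4*D)) = -31/6 - 1/(4*D))
q(h, T) = T + T**2 - 3*h (q(h, T) = (-3*h + T**2) + T = (T**2 - 3*h) + T = T + T**2 - 3*h)
-1*(-127) + q(U, B(2))*(-69) = -1*(-127) + ((1/12)*(-3 - 62*2)/2 + ((1/12)*(-3 - 62*2)/2)**2 - 3*1)*(-69) = 127 + ((1/12)*(1/2)*(-3 - 124) + ((1/12)*(1/2)*(-3 - 124))**2 - 3)*(-69) = 127 + ((1/12)*(1/2)*(-127) + ((1/12)*(1/2)*(-127))**2 - 3)*(-69) = 127 + (-127/24 + (-127/24)**2 - 3)*(-69) = 127 + (-127/24 + 16129/576 - 3)*(-69) = 127 + (11353/576)*(-69) = 127 - 261119/192 = -236735/192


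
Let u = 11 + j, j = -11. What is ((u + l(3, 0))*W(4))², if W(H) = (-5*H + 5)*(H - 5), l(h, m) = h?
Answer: 2025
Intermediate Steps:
W(H) = (-5 + H)*(5 - 5*H) (W(H) = (5 - 5*H)*(-5 + H) = (-5 + H)*(5 - 5*H))
u = 0 (u = 11 - 11 = 0)
((u + l(3, 0))*W(4))² = ((0 + 3)*(-25 - 5*4² + 30*4))² = (3*(-25 - 5*16 + 120))² = (3*(-25 - 80 + 120))² = (3*15)² = 45² = 2025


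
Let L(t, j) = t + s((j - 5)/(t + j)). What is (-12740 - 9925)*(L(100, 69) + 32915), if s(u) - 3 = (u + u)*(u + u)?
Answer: -21374080519530/28561 ≈ -7.4837e+8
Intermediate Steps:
s(u) = 3 + 4*u² (s(u) = 3 + (u + u)*(u + u) = 3 + (2*u)*(2*u) = 3 + 4*u²)
L(t, j) = 3 + t + 4*(-5 + j)²/(j + t)² (L(t, j) = t + (3 + 4*((j - 5)/(t + j))²) = t + (3 + 4*((-5 + j)/(j + t))²) = t + (3 + 4*((-5 + j)²/(j + t)²)) = t + (3 + 4*(-5 + j)²/(j + t)²) = 3 + t + 4*(-5 + j)²/(j + t)²)
(-12740 - 9925)*(L(100, 69) + 32915) = (-12740 - 9925)*((3 + 100 + 4*(-5 + 69)²/(69 + 100)²) + 32915) = -22665*((3 + 100 + 4*64²/169²) + 32915) = -22665*((3 + 100 + 4*4096*(1/28561)) + 32915) = -22665*((3 + 100 + 16384/28561) + 32915) = -22665*(2958167/28561 + 32915) = -22665*943043482/28561 = -21374080519530/28561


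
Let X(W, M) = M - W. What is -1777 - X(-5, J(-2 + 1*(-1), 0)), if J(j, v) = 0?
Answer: -1782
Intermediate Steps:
-1777 - X(-5, J(-2 + 1*(-1), 0)) = -1777 - (0 - 1*(-5)) = -1777 - (0 + 5) = -1777 - 1*5 = -1777 - 5 = -1782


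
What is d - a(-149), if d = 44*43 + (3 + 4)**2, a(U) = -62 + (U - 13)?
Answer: 2165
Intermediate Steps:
a(U) = -75 + U (a(U) = -62 + (-13 + U) = -75 + U)
d = 1941 (d = 1892 + 7**2 = 1892 + 49 = 1941)
d - a(-149) = 1941 - (-75 - 149) = 1941 - 1*(-224) = 1941 + 224 = 2165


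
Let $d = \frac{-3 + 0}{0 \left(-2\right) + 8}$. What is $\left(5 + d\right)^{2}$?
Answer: $\frac{1369}{64} \approx 21.391$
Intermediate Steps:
$d = - \frac{3}{8}$ ($d = - \frac{3}{0 + 8} = - \frac{3}{8} \approx -0.375$)
$\left(5 + d\right)^{2} = \left(5 - \frac{3}{8}\right)^{2} = \left(\frac{37}{8}\right)^{2} = \frac{1369}{64}$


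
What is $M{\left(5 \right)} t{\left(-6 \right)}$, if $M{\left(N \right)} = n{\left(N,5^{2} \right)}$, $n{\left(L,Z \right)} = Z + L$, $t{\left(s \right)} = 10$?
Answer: $300$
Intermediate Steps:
$n{\left(L,Z \right)} = L + Z$
$M{\left(N \right)} = 25 + N$ ($M{\left(N \right)} = N + 5^{2} = N + 25 = 25 + N$)
$M{\left(5 \right)} t{\left(-6 \right)} = \left(25 + 5\right) 10 = 30 \cdot 10 = 300$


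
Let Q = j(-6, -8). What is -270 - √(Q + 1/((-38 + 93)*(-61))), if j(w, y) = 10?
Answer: -270 - √112556895/3355 ≈ -273.16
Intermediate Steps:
Q = 10
-270 - √(Q + 1/((-38 + 93)*(-61))) = -270 - √(10 + 1/((-38 + 93)*(-61))) = -270 - √(10 - 1/61/55) = -270 - √(10 + (1/55)*(-1/61)) = -270 - √(10 - 1/3355) = -270 - √(33549/3355) = -270 - √112556895/3355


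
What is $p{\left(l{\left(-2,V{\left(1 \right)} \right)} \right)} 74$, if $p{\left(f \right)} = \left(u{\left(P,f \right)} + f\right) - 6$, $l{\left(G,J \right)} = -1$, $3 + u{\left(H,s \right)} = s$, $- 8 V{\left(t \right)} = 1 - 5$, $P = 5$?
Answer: $-814$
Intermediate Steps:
$V{\left(t \right)} = \frac{1}{2}$ ($V{\left(t \right)} = - \frac{1 - 5}{8} = \left(- \frac{1}{8}\right) \left(-4\right) = \frac{1}{2}$)
$u{\left(H,s \right)} = -3 + s$
$p{\left(f \right)} = -9 + 2 f$ ($p{\left(f \right)} = \left(\left(-3 + f\right) + f\right) - 6 = \left(-3 + 2 f\right) - 6 = -9 + 2 f$)
$p{\left(l{\left(-2,V{\left(1 \right)} \right)} \right)} 74 = \left(-9 + 2 \left(-1\right)\right) 74 = \left(-9 - 2\right) 74 = \left(-11\right) 74 = -814$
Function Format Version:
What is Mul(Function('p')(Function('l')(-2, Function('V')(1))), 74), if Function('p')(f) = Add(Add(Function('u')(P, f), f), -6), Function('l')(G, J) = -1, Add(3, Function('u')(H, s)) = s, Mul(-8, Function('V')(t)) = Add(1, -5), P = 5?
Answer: -814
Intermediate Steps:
Function('V')(t) = Rational(1, 2) (Function('V')(t) = Mul(Rational(-1, 8), Add(1, -5)) = Mul(Rational(-1, 8), -4) = Rational(1, 2))
Function('u')(H, s) = Add(-3, s)
Function('p')(f) = Add(-9, Mul(2, f)) (Function('p')(f) = Add(Add(Add(-3, f), f), -6) = Add(Add(-3, Mul(2, f)), -6) = Add(-9, Mul(2, f)))
Mul(Function('p')(Function('l')(-2, Function('V')(1))), 74) = Mul(Add(-9, Mul(2, -1)), 74) = Mul(Add(-9, -2), 74) = Mul(-11, 74) = -814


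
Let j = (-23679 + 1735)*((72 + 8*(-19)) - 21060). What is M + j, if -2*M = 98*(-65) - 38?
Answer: 463899364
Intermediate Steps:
M = 3204 (M = -(98*(-65) - 38)/2 = -(-6370 - 38)/2 = -½*(-6408) = 3204)
j = 463896160 (j = -21944*((72 - 152) - 21060) = -21944*(-80 - 21060) = -21944*(-21140) = 463896160)
M + j = 3204 + 463896160 = 463899364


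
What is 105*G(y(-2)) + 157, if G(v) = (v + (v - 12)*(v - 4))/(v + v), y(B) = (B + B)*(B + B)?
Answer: 367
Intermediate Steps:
y(B) = 4*B² (y(B) = (2*B)*(2*B) = 4*B²)
G(v) = (v + (-12 + v)*(-4 + v))/(2*v) (G(v) = (v + (-12 + v)*(-4 + v))/((2*v)) = (v + (-12 + v)*(-4 + v))*(1/(2*v)) = (v + (-12 + v)*(-4 + v))/(2*v))
105*G(y(-2)) + 157 = 105*((48 + (4*(-2)²)*(-15 + 4*(-2)²))/(2*((4*(-2)²)))) + 157 = 105*((48 + (4*4)*(-15 + 4*4))/(2*((4*4)))) + 157 = 105*((½)*(48 + 16*(-15 + 16))/16) + 157 = 105*((½)*(1/16)*(48 + 16*1)) + 157 = 105*((½)*(1/16)*(48 + 16)) + 157 = 105*((½)*(1/16)*64) + 157 = 105*2 + 157 = 210 + 157 = 367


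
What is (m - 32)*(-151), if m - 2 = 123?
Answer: -14043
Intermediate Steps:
m = 125 (m = 2 + 123 = 125)
(m - 32)*(-151) = (125 - 32)*(-151) = 93*(-151) = -14043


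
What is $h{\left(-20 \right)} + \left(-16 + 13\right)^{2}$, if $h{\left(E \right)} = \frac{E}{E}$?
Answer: $10$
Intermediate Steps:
$h{\left(E \right)} = 1$
$h{\left(-20 \right)} + \left(-16 + 13\right)^{2} = 1 + \left(-16 + 13\right)^{2} = 1 + \left(-3\right)^{2} = 1 + 9 = 10$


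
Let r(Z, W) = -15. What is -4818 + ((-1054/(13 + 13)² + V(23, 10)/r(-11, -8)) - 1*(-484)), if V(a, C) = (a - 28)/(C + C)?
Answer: -43962401/10140 ≈ -4335.5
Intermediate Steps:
V(a, C) = (-28 + a)/(2*C) (V(a, C) = (-28 + a)/((2*C)) = (-28 + a)*(1/(2*C)) = (-28 + a)/(2*C))
-4818 + ((-1054/(13 + 13)² + V(23, 10)/r(-11, -8)) - 1*(-484)) = -4818 + ((-1054/(13 + 13)² + ((½)*(-28 + 23)/10)/(-15)) - 1*(-484)) = -4818 + ((-1054/(26²) + ((½)*(⅒)*(-5))*(-1/15)) + 484) = -4818 + ((-1054/676 - ¼*(-1/15)) + 484) = -4818 + ((-1054*1/676 + 1/60) + 484) = -4818 + ((-527/338 + 1/60) + 484) = -4818 + (-15641/10140 + 484) = -4818 + 4892119/10140 = -43962401/10140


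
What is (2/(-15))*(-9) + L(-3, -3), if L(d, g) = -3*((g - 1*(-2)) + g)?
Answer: 66/5 ≈ 13.200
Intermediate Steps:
L(d, g) = -6 - 6*g (L(d, g) = -3*((g + 2) + g) = -3*((2 + g) + g) = -3*(2 + 2*g) = -6 - 6*g)
(2/(-15))*(-9) + L(-3, -3) = (2/(-15))*(-9) + (-6 - 6*(-3)) = (2*(-1/15))*(-9) + (-6 + 18) = -2/15*(-9) + 12 = 6/5 + 12 = 66/5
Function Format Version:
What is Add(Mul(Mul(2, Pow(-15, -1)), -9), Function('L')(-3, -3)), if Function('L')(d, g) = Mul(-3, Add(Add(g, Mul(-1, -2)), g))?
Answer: Rational(66, 5) ≈ 13.200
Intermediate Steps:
Function('L')(d, g) = Add(-6, Mul(-6, g)) (Function('L')(d, g) = Mul(-3, Add(Add(g, 2), g)) = Mul(-3, Add(Add(2, g), g)) = Mul(-3, Add(2, Mul(2, g))) = Add(-6, Mul(-6, g)))
Add(Mul(Mul(2, Pow(-15, -1)), -9), Function('L')(-3, -3)) = Add(Mul(Mul(2, Pow(-15, -1)), -9), Add(-6, Mul(-6, -3))) = Add(Mul(Mul(2, Rational(-1, 15)), -9), Add(-6, 18)) = Add(Mul(Rational(-2, 15), -9), 12) = Add(Rational(6, 5), 12) = Rational(66, 5)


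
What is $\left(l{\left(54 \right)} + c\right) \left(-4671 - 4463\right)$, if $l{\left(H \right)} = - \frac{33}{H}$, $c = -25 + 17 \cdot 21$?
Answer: $- \frac{27242155}{9} \approx -3.0269 \cdot 10^{6}$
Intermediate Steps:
$c = 332$ ($c = -25 + 357 = 332$)
$\left(l{\left(54 \right)} + c\right) \left(-4671 - 4463\right) = \left(- \frac{33}{54} + 332\right) \left(-4671 - 4463\right) = \left(\left(-33\right) \frac{1}{54} + 332\right) \left(-9134\right) = \left(- \frac{11}{18} + 332\right) \left(-9134\right) = \frac{5965}{18} \left(-9134\right) = - \frac{27242155}{9}$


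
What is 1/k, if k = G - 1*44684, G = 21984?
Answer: -1/22700 ≈ -4.4053e-5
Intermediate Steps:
k = -22700 (k = 21984 - 1*44684 = 21984 - 44684 = -22700)
1/k = 1/(-22700) = -1/22700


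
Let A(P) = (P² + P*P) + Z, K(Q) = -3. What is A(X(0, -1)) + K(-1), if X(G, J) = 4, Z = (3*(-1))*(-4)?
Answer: 41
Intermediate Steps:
Z = 12 (Z = -3*(-4) = 12)
A(P) = 12 + 2*P² (A(P) = (P² + P*P) + 12 = (P² + P²) + 12 = 2*P² + 12 = 12 + 2*P²)
A(X(0, -1)) + K(-1) = (12 + 2*4²) - 3 = (12 + 2*16) - 3 = (12 + 32) - 3 = 44 - 3 = 41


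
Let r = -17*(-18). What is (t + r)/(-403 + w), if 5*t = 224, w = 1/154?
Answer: -270116/310305 ≈ -0.87049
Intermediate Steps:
w = 1/154 ≈ 0.0064935
t = 224/5 (t = (1/5)*224 = 224/5 ≈ 44.800)
r = 306
(t + r)/(-403 + w) = (224/5 + 306)/(-403 + 1/154) = 1754/(5*(-62061/154)) = (1754/5)*(-154/62061) = -270116/310305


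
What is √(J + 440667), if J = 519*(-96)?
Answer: 3*√43427 ≈ 625.17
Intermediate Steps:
J = -49824
√(J + 440667) = √(-49824 + 440667) = √390843 = 3*√43427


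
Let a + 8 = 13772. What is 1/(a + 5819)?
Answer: 1/19583 ≈ 5.1065e-5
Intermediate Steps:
a = 13764 (a = -8 + 13772 = 13764)
1/(a + 5819) = 1/(13764 + 5819) = 1/19583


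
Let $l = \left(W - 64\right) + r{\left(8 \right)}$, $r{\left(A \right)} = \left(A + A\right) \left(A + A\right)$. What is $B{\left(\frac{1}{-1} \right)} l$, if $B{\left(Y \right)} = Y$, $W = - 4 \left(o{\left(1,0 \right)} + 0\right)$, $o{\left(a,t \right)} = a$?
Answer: $-188$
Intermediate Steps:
$r{\left(A \right)} = 4 A^{2}$ ($r{\left(A \right)} = 2 A 2 A = 4 A^{2}$)
$W = -4$ ($W = - 4 \left(1 + 0\right) = \left(-4\right) 1 = -4$)
$l = 188$ ($l = \left(-4 - 64\right) + 4 \cdot 8^{2} = -68 + 4 \cdot 64 = -68 + 256 = 188$)
$B{\left(\frac{1}{-1} \right)} l = \frac{1}{-1} \cdot 188 = \left(-1\right) 188 = -188$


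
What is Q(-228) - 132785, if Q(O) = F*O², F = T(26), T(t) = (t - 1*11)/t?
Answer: -1336325/13 ≈ -1.0279e+5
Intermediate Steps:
T(t) = (-11 + t)/t (T(t) = (t - 11)/t = (-11 + t)/t)
F = 15/26 (F = (-11 + 26)/26 = (1/26)*15 = 15/26 ≈ 0.57692)
Q(O) = 15*O²/26
Q(-228) - 132785 = (15/26)*(-228)² - 132785 = (15/26)*51984 - 132785 = 389880/13 - 132785 = -1336325/13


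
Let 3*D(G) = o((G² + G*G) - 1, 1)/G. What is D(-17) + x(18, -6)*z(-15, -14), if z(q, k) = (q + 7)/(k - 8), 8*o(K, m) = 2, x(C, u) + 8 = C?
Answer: 8149/2244 ≈ 3.6315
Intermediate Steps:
x(C, u) = -8 + C
o(K, m) = ¼ (o(K, m) = (⅛)*2 = ¼)
z(q, k) = (7 + q)/(-8 + k)
D(G) = 1/(12*G) (D(G) = (1/(4*G))/3 = 1/(12*G))
D(-17) + x(18, -6)*z(-15, -14) = (1/12)/(-17) + (-8 + 18)*((7 - 15)/(-8 - 14)) = (1/12)*(-1/17) + 10*(-8/(-22)) = -1/204 + 10*(-1/22*(-8)) = -1/204 + 10*(4/11) = -1/204 + 40/11 = 8149/2244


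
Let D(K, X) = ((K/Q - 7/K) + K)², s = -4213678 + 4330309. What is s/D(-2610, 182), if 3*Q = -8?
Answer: 3178008140400/72507115342321 ≈ 0.043830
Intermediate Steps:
s = 116631
Q = -8/3 (Q = (⅓)*(-8) = -8/3 ≈ -2.6667)
D(K, X) = (-7/K + 5*K/8)² (D(K, X) = ((K/(-8/3) - 7/K) + K)² = ((K*(-3/8) - 7/K) + K)² = ((-3*K/8 - 7/K) + K)² = ((-7/K - 3*K/8) + K)² = (-7/K + 5*K/8)²)
s/D(-2610, 182) = 116631/(((1/64)*(-56 + 5*(-2610)²)²/(-2610)²)) = 116631/(((1/64)*(1/6812100)*(-56 + 5*6812100)²)) = 116631/(((1/64)*(1/6812100)*(-56 + 34060500)²)) = 116631/(((1/64)*(1/6812100)*34060444²)) = 116631/(((1/64)*(1/6812100)*1160113845477136)) = 116631/(72507115342321/27248400) = 116631*(27248400/72507115342321) = 3178008140400/72507115342321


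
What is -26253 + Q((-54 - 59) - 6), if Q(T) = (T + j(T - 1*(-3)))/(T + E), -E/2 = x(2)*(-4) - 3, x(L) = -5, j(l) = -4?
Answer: -1338862/51 ≈ -26252.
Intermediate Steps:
E = -34 (E = -2*(-5*(-4) - 3) = -2*(20 - 3) = -2*17 = -34)
Q(T) = (-4 + T)/(-34 + T) (Q(T) = (T - 4)/(T - 34) = (-4 + T)/(-34 + T))
-26253 + Q((-54 - 59) - 6) = -26253 + (-4 + ((-54 - 59) - 6))/(-34 + ((-54 - 59) - 6)) = -26253 + (-4 + (-113 - 6))/(-34 + (-113 - 6)) = -26253 + (-4 - 119)/(-34 - 119) = -26253 - 123/(-153) = -26253 - 1/153*(-123) = -26253 + 41/51 = -1338862/51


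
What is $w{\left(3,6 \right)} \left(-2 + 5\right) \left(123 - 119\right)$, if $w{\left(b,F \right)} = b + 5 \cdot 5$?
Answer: $336$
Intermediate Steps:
$w{\left(b,F \right)} = 25 + b$ ($w{\left(b,F \right)} = b + 25 = 25 + b$)
$w{\left(3,6 \right)} \left(-2 + 5\right) \left(123 - 119\right) = \left(25 + 3\right) \left(-2 + 5\right) \left(123 - 119\right) = 28 \cdot 3 \cdot 4 = 84 \cdot 4 = 336$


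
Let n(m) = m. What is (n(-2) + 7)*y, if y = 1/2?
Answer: 5/2 ≈ 2.5000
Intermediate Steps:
y = ½ ≈ 0.50000
(n(-2) + 7)*y = (-2 + 7)*(½) = 5*(½) = 5/2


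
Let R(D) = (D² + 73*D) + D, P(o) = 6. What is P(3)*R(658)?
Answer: 2889936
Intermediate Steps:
R(D) = D² + 74*D
P(3)*R(658) = 6*(658*(74 + 658)) = 6*(658*732) = 6*481656 = 2889936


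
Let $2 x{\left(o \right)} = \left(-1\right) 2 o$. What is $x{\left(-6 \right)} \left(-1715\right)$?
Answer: $-10290$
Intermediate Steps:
$x{\left(o \right)} = - o$ ($x{\left(o \right)} = \frac{\left(-1\right) 2 o}{2} = \frac{\left(-2\right) o}{2} = - o$)
$x{\left(-6 \right)} \left(-1715\right) = \left(-1\right) \left(-6\right) \left(-1715\right) = 6 \left(-1715\right) = -10290$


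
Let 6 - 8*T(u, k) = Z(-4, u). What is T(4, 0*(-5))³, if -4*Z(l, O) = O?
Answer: 343/512 ≈ 0.66992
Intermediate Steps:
Z(l, O) = -O/4
T(u, k) = ¾ + u/32 (T(u, k) = ¾ - (-1)*u/32 = ¾ + u/32)
T(4, 0*(-5))³ = (¾ + (1/32)*4)³ = (¾ + ⅛)³ = (7/8)³ = 343/512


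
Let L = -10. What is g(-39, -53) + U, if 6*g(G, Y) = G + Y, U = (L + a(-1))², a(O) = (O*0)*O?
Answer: 254/3 ≈ 84.667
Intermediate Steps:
a(O) = 0 (a(O) = 0*O = 0)
U = 100 (U = (-10 + 0)² = (-10)² = 100)
g(G, Y) = G/6 + Y/6 (g(G, Y) = (G + Y)/6 = G/6 + Y/6)
g(-39, -53) + U = ((⅙)*(-39) + (⅙)*(-53)) + 100 = (-13/2 - 53/6) + 100 = -46/3 + 100 = 254/3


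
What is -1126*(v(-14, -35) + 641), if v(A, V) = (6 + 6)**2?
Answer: -883910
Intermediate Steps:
v(A, V) = 144 (v(A, V) = 12**2 = 144)
-1126*(v(-14, -35) + 641) = -1126*(144 + 641) = -1126*785 = -883910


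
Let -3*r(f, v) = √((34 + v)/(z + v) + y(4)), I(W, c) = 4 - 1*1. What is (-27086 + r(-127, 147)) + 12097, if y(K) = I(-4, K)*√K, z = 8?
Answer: -14989 - √172205/465 ≈ -14990.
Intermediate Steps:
I(W, c) = 3 (I(W, c) = 4 - 1 = 3)
y(K) = 3*√K
r(f, v) = -√(6 + (34 + v)/(8 + v))/3 (r(f, v) = -√((34 + v)/(8 + v) + 3*√4)/3 = -√((34 + v)/(8 + v) + 3*2)/3 = -√((34 + v)/(8 + v) + 6)/3 = -√(6 + (34 + v)/(8 + v))/3)
(-27086 + r(-127, 147)) + 12097 = (-27086 - √(82 + 7*147)/√(8 + 147)/3) + 12097 = (-27086 - √155*√(82 + 1029)/155/3) + 12097 = (-27086 - √172205/155/3) + 12097 = (-27086 - √172205/465) + 12097 = -14989 - √172205/465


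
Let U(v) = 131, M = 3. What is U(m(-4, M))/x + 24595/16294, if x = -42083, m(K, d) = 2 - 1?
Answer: 1032896871/685700402 ≈ 1.5063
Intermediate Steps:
m(K, d) = 1
U(m(-4, M))/x + 24595/16294 = 131/(-42083) + 24595/16294 = 131*(-1/42083) + 24595*(1/16294) = -131/42083 + 24595/16294 = 1032896871/685700402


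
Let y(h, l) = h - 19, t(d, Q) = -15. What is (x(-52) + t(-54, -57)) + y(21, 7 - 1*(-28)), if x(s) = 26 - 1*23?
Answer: -10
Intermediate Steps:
y(h, l) = -19 + h
x(s) = 3 (x(s) = 26 - 23 = 3)
(x(-52) + t(-54, -57)) + y(21, 7 - 1*(-28)) = (3 - 15) + (-19 + 21) = -12 + 2 = -10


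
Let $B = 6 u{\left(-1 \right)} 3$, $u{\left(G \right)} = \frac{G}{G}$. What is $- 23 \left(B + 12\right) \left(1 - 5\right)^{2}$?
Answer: $-11040$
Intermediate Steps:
$u{\left(G \right)} = 1$
$B = 18$ ($B = 6 \cdot 1 \cdot 3 = 6 \cdot 3 = 18$)
$- 23 \left(B + 12\right) \left(1 - 5\right)^{2} = - 23 \left(18 + 12\right) \left(1 - 5\right)^{2} = \left(-23\right) 30 \left(-4\right)^{2} = \left(-690\right) 16 = -11040$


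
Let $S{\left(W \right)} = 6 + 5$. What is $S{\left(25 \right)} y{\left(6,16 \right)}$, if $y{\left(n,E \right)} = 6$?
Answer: $66$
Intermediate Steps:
$S{\left(W \right)} = 11$
$S{\left(25 \right)} y{\left(6,16 \right)} = 11 \cdot 6 = 66$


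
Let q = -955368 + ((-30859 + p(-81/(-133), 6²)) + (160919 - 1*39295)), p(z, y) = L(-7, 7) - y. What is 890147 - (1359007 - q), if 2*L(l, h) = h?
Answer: -2666991/2 ≈ -1.3335e+6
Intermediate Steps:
L(l, h) = h/2
p(z, y) = 7/2 - y (p(z, y) = (½)*7 - y = 7/2 - y)
q = -1729271/2 (q = -955368 + ((-30859 + (7/2 - 1*6²)) + (160919 - 1*39295)) = -955368 + ((-30859 + (7/2 - 1*36)) + (160919 - 39295)) = -955368 + ((-30859 + (7/2 - 36)) + 121624) = -955368 + ((-30859 - 65/2) + 121624) = -955368 + (-61783/2 + 121624) = -955368 + 181465/2 = -1729271/2 ≈ -8.6464e+5)
890147 - (1359007 - q) = 890147 - (1359007 - 1*(-1729271/2)) = 890147 - (1359007 + 1729271/2) = 890147 - 1*4447285/2 = 890147 - 4447285/2 = -2666991/2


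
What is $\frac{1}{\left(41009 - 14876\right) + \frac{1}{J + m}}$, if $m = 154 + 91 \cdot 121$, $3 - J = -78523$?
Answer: $\frac{89691}{2343894904} \approx 3.8266 \cdot 10^{-5}$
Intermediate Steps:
$J = 78526$ ($J = 3 - -78523 = 3 + 78523 = 78526$)
$m = 11165$ ($m = 154 + 11011 = 11165$)
$\frac{1}{\left(41009 - 14876\right) + \frac{1}{J + m}} = \frac{1}{\left(41009 - 14876\right) + \frac{1}{78526 + 11165}} = \frac{1}{26133 + \frac{1}{89691}} = \frac{1}{\frac{2343894904}{89691}} = \frac{89691}{2343894904}$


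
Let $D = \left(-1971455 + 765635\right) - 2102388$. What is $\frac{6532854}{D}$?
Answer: $- \frac{1088809}{551368} \approx -1.9747$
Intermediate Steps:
$D = -3308208$ ($D = -1205820 - 2102388 = -3308208$)
$\frac{6532854}{D} = \frac{6532854}{-3308208} = 6532854 \left(- \frac{1}{3308208}\right) = - \frac{1088809}{551368}$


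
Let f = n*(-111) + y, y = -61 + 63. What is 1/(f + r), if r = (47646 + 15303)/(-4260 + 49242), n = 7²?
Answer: -14994/81501395 ≈ -0.00018397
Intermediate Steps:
y = 2
n = 49
r = 20983/14994 (r = 62949/44982 = 62949*(1/44982) = 20983/14994 ≈ 1.3994)
f = -5437 (f = 49*(-111) + 2 = -5439 + 2 = -5437)
1/(f + r) = 1/(-5437 + 20983/14994) = 1/(-81501395/14994) = -14994/81501395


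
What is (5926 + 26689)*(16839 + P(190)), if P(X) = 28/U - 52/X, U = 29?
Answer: 302623828573/551 ≈ 5.4923e+8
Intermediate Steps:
P(X) = 28/29 - 52/X
(5926 + 26689)*(16839 + P(190)) = (5926 + 26689)*(16839 + (28/29 - 52/190)) = 32615*(16839 + (28/29 - 52*1/190)) = 32615*(16839 + (28/29 - 26/95)) = 32615*(16839 + 1906/2755) = 32615*(46393351/2755) = 302623828573/551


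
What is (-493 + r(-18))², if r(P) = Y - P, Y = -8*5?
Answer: 265225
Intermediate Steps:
Y = -40
r(P) = -40 - P
(-493 + r(-18))² = (-493 + (-40 - 1*(-18)))² = (-493 + (-40 + 18))² = (-493 - 22)² = (-515)² = 265225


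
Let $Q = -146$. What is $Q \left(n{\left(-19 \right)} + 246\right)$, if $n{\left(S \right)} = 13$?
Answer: $-37814$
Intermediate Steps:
$Q \left(n{\left(-19 \right)} + 246\right) = - 146 \left(13 + 246\right) = \left(-146\right) 259 = -37814$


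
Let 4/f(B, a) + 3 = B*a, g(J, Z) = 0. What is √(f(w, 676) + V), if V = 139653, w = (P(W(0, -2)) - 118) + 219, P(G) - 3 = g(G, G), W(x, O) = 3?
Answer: √5704110168617/6391 ≈ 373.70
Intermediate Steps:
P(G) = 3 (P(G) = 3 + 0 = 3)
w = 104 (w = (3 - 118) + 219 = -115 + 219 = 104)
f(B, a) = 4/(-3 + B*a)
√(f(w, 676) + V) = √(4/(-3 + 104*676) + 139653) = √(4/(-3 + 70304) + 139653) = √(4/70301 + 139653) = √(9817745557/70301) = √5704110168617/6391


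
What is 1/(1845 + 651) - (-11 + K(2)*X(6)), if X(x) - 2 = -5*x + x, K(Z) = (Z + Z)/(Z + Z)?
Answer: 82369/2496 ≈ 33.000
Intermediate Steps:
K(Z) = 1 (K(Z) = (2*Z)/((2*Z)) = (2*Z)*(1/(2*Z)) = 1)
X(x) = 2 - 4*x (X(x) = 2 + (-5*x + x) = 2 - 4*x)
1/(1845 + 651) - (-11 + K(2)*X(6)) = 1/(1845 + 651) - (-11 + 1*(2 - 4*6)) = 1/2496 - (-11 + 1*(2 - 24)) = 1/2496 - (-11 + 1*(-22)) = 1/2496 - (-11 - 22) = 1/2496 - 1*(-33) = 1/2496 + 33 = 82369/2496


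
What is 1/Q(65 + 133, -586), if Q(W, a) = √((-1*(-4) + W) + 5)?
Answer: √23/69 ≈ 0.069505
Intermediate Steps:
Q(W, a) = √(9 + W) (Q(W, a) = √((4 + W) + 5) = √(9 + W))
1/Q(65 + 133, -586) = 1/(√(9 + (65 + 133))) = 1/(√(9 + 198)) = 1/(√207) = 1/(3*√23) = √23/69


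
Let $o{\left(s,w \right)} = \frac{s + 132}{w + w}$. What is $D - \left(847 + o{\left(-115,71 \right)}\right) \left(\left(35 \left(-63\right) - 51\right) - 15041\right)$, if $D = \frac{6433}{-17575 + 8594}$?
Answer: $\frac{2669503876343}{182186} \approx 1.4653 \cdot 10^{7}$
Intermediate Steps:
$o{\left(s,w \right)} = \frac{132 + s}{2 w}$
$D = - \frac{919}{1283}$ ($D = \frac{6433}{-8981} = 6433 \left(- \frac{1}{8981}\right) = - \frac{919}{1283} \approx -0.71629$)
$D - \left(847 + o{\left(-115,71 \right)}\right) \left(\left(35 \left(-63\right) - 51\right) - 15041\right) = - \frac{919}{1283} - \left(847 + \frac{132 - 115}{2 \cdot 71}\right) \left(\left(35 \left(-63\right) - 51\right) - 15041\right) = - \frac{919}{1283} - \left(847 + \frac{1}{2} \cdot \frac{1}{71} \cdot 17\right) \left(\left(-2205 - 51\right) - 15041\right) = - \frac{919}{1283} - \left(847 + \frac{17}{142}\right) \left(-2256 - 15041\right) = - \frac{919}{1283} - \frac{120291}{142} \left(-17297\right) = - \frac{919}{1283} - - \frac{2080673427}{142} = - \frac{919}{1283} + \frac{2080673427}{142} = \frac{2669503876343}{182186}$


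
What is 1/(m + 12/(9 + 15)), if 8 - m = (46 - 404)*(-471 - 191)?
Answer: -2/473975 ≈ -4.2196e-6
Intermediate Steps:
m = -236988 (m = 8 - (46 - 404)*(-471 - 191) = 8 - (-358)*(-662) = 8 - 1*236996 = 8 - 236996 = -236988)
1/(m + 12/(9 + 15)) = 1/(-236988 + 12/(9 + 15)) = 1/(-236988 + 12/24) = 1/(-236988 + (1/24)*12) = 1/(-236988 + ½) = 1/(-473975/2) = -2/473975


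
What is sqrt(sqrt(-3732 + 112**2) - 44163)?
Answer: sqrt(-44163 + 2*sqrt(2203)) ≈ 209.93*I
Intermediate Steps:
sqrt(sqrt(-3732 + 112**2) - 44163) = sqrt(sqrt(-3732 + 12544) - 44163) = sqrt(sqrt(8812) - 44163) = sqrt(2*sqrt(2203) - 44163) = sqrt(-44163 + 2*sqrt(2203))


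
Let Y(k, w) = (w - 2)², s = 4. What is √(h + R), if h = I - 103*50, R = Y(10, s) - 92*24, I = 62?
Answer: 2*I*√1823 ≈ 85.393*I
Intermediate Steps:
Y(k, w) = (-2 + w)²
R = -2204 (R = (-2 + 4)² - 92*24 = 2² - 2208 = 4 - 2208 = -2204)
h = -5088 (h = 62 - 103*50 = 62 - 5150 = -5088)
√(h + R) = √(-5088 - 2204) = √(-7292) = 2*I*√1823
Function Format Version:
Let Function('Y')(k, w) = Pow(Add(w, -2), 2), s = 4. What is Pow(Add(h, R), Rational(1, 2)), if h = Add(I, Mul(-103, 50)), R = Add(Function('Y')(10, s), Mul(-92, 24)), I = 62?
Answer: Mul(2, I, Pow(1823, Rational(1, 2))) ≈ Mul(85.393, I)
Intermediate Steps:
Function('Y')(k, w) = Pow(Add(-2, w), 2)
R = -2204 (R = Add(Pow(Add(-2, 4), 2), Mul(-92, 24)) = Add(Pow(2, 2), -2208) = Add(4, -2208) = -2204)
h = -5088 (h = Add(62, Mul(-103, 50)) = Add(62, -5150) = -5088)
Pow(Add(h, R), Rational(1, 2)) = Pow(Add(-5088, -2204), Rational(1, 2)) = Pow(-7292, Rational(1, 2)) = Mul(2, I, Pow(1823, Rational(1, 2)))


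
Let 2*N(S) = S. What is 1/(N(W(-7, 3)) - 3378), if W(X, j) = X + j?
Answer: -1/3380 ≈ -0.00029586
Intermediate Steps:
N(S) = S/2
1/(N(W(-7, 3)) - 3378) = 1/((-7 + 3)/2 - 3378) = 1/((½)*(-4) - 3378) = 1/(-2 - 3378) = 1/(-3380) = -1/3380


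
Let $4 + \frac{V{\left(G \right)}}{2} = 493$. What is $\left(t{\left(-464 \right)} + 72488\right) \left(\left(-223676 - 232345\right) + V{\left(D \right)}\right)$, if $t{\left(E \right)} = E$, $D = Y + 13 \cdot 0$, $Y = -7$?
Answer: $-32774017032$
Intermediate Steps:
$D = -7$ ($D = -7 + 13 \cdot 0 = -7 + 0 = -7$)
$V{\left(G \right)} = 978$ ($V{\left(G \right)} = -8 + 2 \cdot 493 = -8 + 986 = 978$)
$\left(t{\left(-464 \right)} + 72488\right) \left(\left(-223676 - 232345\right) + V{\left(D \right)}\right) = \left(-464 + 72488\right) \left(\left(-223676 - 232345\right) + 978\right) = 72024 \left(\left(-223676 - 232345\right) + 978\right) = 72024 \left(-456021 + 978\right) = 72024 \left(-455043\right) = -32774017032$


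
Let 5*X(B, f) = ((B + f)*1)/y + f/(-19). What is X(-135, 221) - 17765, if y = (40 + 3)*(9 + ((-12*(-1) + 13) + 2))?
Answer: -30382109/1710 ≈ -17767.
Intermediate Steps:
y = 1548 (y = 43*(9 + ((12 + 13) + 2)) = 43*(9 + (25 + 2)) = 43*(9 + 27) = 43*36 = 1548)
X(B, f) = -1529*f/147060 + B/7740 (X(B, f) = (((B + f)*1)/1548 + f/(-19))/5 = ((B + f)*(1/1548) + f*(-1/19))/5 = ((B/1548 + f/1548) - f/19)/5 = (-1529*f/29412 + B/1548)/5 = -1529*f/147060 + B/7740)
X(-135, 221) - 17765 = (-1529/147060*221 + (1/7740)*(-135)) - 17765 = (-337909/147060 - 3/172) - 17765 = -3959/1710 - 17765 = -30382109/1710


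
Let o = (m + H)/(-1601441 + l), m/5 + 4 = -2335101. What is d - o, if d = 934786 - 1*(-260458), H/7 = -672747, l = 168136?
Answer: 1713132816666/1433305 ≈ 1.1952e+6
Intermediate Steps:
m = -11675525 (m = -20 + 5*(-2335101) = -20 - 11675505 = -11675525)
H = -4709229 (H = 7*(-672747) = -4709229)
d = 1195244 (d = 934786 + 260458 = 1195244)
o = 16384754/1433305 (o = (-11675525 - 4709229)/(-1601441 + 168136) = -16384754/(-1433305) = -16384754*(-1/1433305) = 16384754/1433305 ≈ 11.431)
d - o = 1195244 - 1*16384754/1433305 = 1195244 - 16384754/1433305 = 1713132816666/1433305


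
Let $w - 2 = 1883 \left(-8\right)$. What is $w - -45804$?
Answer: $30742$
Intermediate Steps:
$w = -15062$ ($w = 2 + 1883 \left(-8\right) = 2 - 15064 = -15062$)
$w - -45804 = -15062 - -45804 = -15062 + 45804 = 30742$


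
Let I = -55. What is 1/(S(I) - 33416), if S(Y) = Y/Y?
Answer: -1/33415 ≈ -2.9927e-5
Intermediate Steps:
S(Y) = 1
1/(S(I) - 33416) = 1/(1 - 33416) = 1/(-33415) = -1/33415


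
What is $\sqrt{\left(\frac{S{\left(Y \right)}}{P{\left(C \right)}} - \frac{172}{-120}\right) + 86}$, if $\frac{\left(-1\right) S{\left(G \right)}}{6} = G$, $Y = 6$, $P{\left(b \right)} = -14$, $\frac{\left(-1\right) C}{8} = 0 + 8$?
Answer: $\frac{\sqrt{3969210}}{210} \approx 9.4871$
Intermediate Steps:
$C = -64$ ($C = - 8 \left(0 + 8\right) = \left(-8\right) 8 = -64$)
$S{\left(G \right)} = - 6 G$
$\sqrt{\left(\frac{S{\left(Y \right)}}{P{\left(C \right)}} - \frac{172}{-120}\right) + 86} = \sqrt{\left(\frac{\left(-6\right) 6}{-14} - \frac{172}{-120}\right) + 86} = \sqrt{\left(\left(-36\right) \left(- \frac{1}{14}\right) - - \frac{43}{30}\right) + 86} = \sqrt{\left(\frac{18}{7} + \frac{43}{30}\right) + 86} = \sqrt{\frac{841}{210} + 86} = \sqrt{\frac{18901}{210}} = \frac{\sqrt{3969210}}{210}$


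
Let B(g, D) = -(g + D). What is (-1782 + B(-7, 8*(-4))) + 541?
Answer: -1202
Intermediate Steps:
B(g, D) = -D - g (B(g, D) = -(D + g) = -D - g)
(-1782 + B(-7, 8*(-4))) + 541 = (-1782 + (-8*(-4) - 1*(-7))) + 541 = (-1782 + (-1*(-32) + 7)) + 541 = (-1782 + (32 + 7)) + 541 = (-1782 + 39) + 541 = -1743 + 541 = -1202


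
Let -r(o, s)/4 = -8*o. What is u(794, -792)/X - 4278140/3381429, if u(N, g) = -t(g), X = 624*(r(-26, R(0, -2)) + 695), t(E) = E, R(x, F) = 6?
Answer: -15350321837/12044650098 ≈ -1.2745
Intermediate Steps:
r(o, s) = 32*o (r(o, s) = -(-32)*o = 32*o)
X = -85488 (X = 624*(32*(-26) + 695) = 624*(-832 + 695) = 624*(-137) = -85488)
u(N, g) = -g
u(794, -792)/X - 4278140/3381429 = -1*(-792)/(-85488) - 4278140/3381429 = 792*(-1/85488) - 4278140*1/3381429 = -33/3562 - 4278140/3381429 = -15350321837/12044650098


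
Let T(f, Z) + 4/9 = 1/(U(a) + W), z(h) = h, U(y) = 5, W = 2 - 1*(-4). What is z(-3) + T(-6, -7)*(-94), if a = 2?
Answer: 2993/99 ≈ 30.232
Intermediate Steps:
W = 6 (W = 2 + 4 = 6)
T(f, Z) = -35/99 (T(f, Z) = -4/9 + 1/(5 + 6) = -4/9 + 1/11 = -35/99)
z(-3) + T(-6, -7)*(-94) = -3 - 35/99*(-94) = -3 + 3290/99 = 2993/99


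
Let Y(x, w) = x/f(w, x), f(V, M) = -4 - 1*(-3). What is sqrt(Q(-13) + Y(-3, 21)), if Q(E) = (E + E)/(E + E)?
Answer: 2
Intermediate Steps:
f(V, M) = -1 (f(V, M) = -4 + 3 = -1)
Y(x, w) = -x (Y(x, w) = x/(-1) = x*(-1) = -x)
Q(E) = 1 (Q(E) = (2*E)/((2*E)) = (2*E)*(1/(2*E)) = 1)
sqrt(Q(-13) + Y(-3, 21)) = sqrt(1 - 1*(-3)) = sqrt(1 + 3) = sqrt(4) = 2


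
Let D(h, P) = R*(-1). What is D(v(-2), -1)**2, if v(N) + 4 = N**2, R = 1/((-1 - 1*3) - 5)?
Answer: 1/81 ≈ 0.012346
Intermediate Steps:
R = -1/9 (R = 1/((-1 - 3) - 5) = 1/(-4 - 5) = 1/(-9) = -1/9 ≈ -0.11111)
v(N) = -4 + N**2
D(h, P) = 1/9 (D(h, P) = -1/9*(-1) = 1/9)
D(v(-2), -1)**2 = (1/9)**2 = 1/81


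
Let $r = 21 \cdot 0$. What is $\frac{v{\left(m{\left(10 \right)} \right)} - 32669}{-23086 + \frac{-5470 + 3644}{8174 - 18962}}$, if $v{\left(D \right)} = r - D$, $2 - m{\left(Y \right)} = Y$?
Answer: $\frac{176173434}{124524971} \approx 1.4148$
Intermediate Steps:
$m{\left(Y \right)} = 2 - Y$
$r = 0$
$v{\left(D \right)} = - D$ ($v{\left(D \right)} = 0 - D = - D$)
$\frac{v{\left(m{\left(10 \right)} \right)} - 32669}{-23086 + \frac{-5470 + 3644}{8174 - 18962}} = \frac{- (2 - 10) - 32669}{-23086 + \frac{-5470 + 3644}{8174 - 18962}} = \frac{- (2 - 10) - 32669}{-23086 - \frac{1826}{-10788}} = \frac{\left(-1\right) \left(-8\right) - 32669}{-23086 - - \frac{913}{5394}} = \frac{8 - 32669}{-23086 + \frac{913}{5394}} = - \frac{32661}{- \frac{124524971}{5394}} = \left(-32661\right) \left(- \frac{5394}{124524971}\right) = \frac{176173434}{124524971}$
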